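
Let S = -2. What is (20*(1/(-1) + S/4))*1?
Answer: -30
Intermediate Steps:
(20*(1/(-1) + S/4))*1 = (20*(1/(-1) - 2/4))*1 = (20*(1*(-1) - 2*¼))*1 = (20*(-1 - ½))*1 = (20*(-3/2))*1 = -30*1 = -30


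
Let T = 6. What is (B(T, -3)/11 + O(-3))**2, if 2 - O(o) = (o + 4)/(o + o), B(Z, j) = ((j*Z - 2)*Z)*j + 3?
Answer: 44521/36 ≈ 1236.7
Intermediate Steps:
B(Z, j) = 3 + Z*j*(-2 + Z*j) (B(Z, j) = ((Z*j - 2)*Z)*j + 3 = ((-2 + Z*j)*Z)*j + 3 = (Z*(-2 + Z*j))*j + 3 = Z*j*(-2 + Z*j) + 3 = 3 + Z*j*(-2 + Z*j))
O(o) = 2 - (4 + o)/(2*o) (O(o) = 2 - (o + 4)/(o + o) = 2 - (4 + o)/(2*o))
(B(T, -3)/11 + O(-3))**2 = ((3 + 6**2*(-3)**2 - 2*6*(-3))/11 + (3/2 - 2/(-3)))**2 = ((3 + 36*9 + 36)*(1/11) + (3/2 - 2*(-1/3)))**2 = ((3 + 324 + 36)*(1/11) + (3/2 + 2/3))**2 = (363*(1/11) + 13/6)**2 = (33 + 13/6)**2 = (211/6)**2 = 44521/36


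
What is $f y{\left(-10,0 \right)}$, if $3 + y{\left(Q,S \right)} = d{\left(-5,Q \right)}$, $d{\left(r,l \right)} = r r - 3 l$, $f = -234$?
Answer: $-12168$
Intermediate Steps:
$d{\left(r,l \right)} = r^{2} - 3 l$
$y{\left(Q,S \right)} = 22 - 3 Q$ ($y{\left(Q,S \right)} = -3 - \left(-25 + 3 Q\right) = 22 - 3 Q$)
$f y{\left(-10,0 \right)} = - 234 \left(22 - -30\right) = - 234 \left(22 + 30\right) = \left(-234\right) 52 = -12168$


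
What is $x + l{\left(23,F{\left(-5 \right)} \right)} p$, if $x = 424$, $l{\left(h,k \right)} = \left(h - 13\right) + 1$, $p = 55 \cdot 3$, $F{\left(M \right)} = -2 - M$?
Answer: $2239$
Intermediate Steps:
$p = 165$
$l{\left(h,k \right)} = -12 + h$ ($l{\left(h,k \right)} = \left(-13 + h\right) + 1 = -12 + h$)
$x + l{\left(23,F{\left(-5 \right)} \right)} p = 424 + \left(-12 + 23\right) 165 = 424 + 11 \cdot 165 = 424 + 1815 = 2239$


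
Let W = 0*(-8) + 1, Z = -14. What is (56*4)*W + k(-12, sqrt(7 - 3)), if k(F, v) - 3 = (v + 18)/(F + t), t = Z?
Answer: 2941/13 ≈ 226.23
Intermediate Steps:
t = -14
k(F, v) = 3 + (18 + v)/(-14 + F) (k(F, v) = 3 + (v + 18)/(F - 14) = 3 + (18 + v)/(-14 + F))
W = 1 (W = 0 + 1 = 1)
(56*4)*W + k(-12, sqrt(7 - 3)) = (56*4)*1 + (-24 + sqrt(7 - 3) + 3*(-12))/(-14 - 12) = 224*1 + (-24 + sqrt(4) - 36)/(-26) = 224 - (-24 + 2 - 36)/26 = 224 - 1/26*(-58) = 224 + 29/13 = 2941/13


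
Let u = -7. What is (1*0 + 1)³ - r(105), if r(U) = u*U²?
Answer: 77176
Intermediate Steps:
r(U) = -7*U²
(1*0 + 1)³ - r(105) = (1*0 + 1)³ - (-7)*105² = (0 + 1)³ - (-7)*11025 = 1³ - 1*(-77175) = 1 + 77175 = 77176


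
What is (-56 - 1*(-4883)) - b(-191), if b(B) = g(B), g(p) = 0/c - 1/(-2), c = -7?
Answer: 9653/2 ≈ 4826.5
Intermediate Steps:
g(p) = 1/2 (g(p) = 0/(-7) - 1/(-2) = 0*(-1/7) - 1*(-1/2) = 0 + 1/2 = 1/2)
b(B) = 1/2
(-56 - 1*(-4883)) - b(-191) = (-56 - 1*(-4883)) - 1*1/2 = (-56 + 4883) - 1/2 = 4827 - 1/2 = 9653/2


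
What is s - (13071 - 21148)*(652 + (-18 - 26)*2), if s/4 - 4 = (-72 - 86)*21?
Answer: 4542172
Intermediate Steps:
s = -13256 (s = 16 + 4*((-72 - 86)*21) = 16 + 4*(-158*21) = 16 + 4*(-3318) = 16 - 13272 = -13256)
s - (13071 - 21148)*(652 + (-18 - 26)*2) = -13256 - (13071 - 21148)*(652 + (-18 - 26)*2) = -13256 - (-8077)*(652 - 44*2) = -13256 - (-8077)*(652 - 88) = -13256 - (-8077)*564 = -13256 - 1*(-4555428) = -13256 + 4555428 = 4542172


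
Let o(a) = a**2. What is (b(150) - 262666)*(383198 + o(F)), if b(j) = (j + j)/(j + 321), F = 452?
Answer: -24227678901924/157 ≈ -1.5432e+11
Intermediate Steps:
b(j) = 2*j/(321 + j) (b(j) = (2*j)/(321 + j) = 2*j/(321 + j))
(b(150) - 262666)*(383198 + o(F)) = (2*150/(321 + 150) - 262666)*(383198 + 452**2) = (2*150/471 - 262666)*(383198 + 204304) = (2*150*(1/471) - 262666)*587502 = (100/157 - 262666)*587502 = -41238462/157*587502 = -24227678901924/157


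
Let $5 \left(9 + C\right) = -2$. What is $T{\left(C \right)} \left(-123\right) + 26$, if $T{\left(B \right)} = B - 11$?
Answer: $\frac{12676}{5} \approx 2535.2$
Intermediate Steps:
$C = - \frac{47}{5}$ ($C = -9 + \frac{1}{5} \left(-2\right) = -9 - \frac{2}{5} = - \frac{47}{5} \approx -9.4$)
$T{\left(B \right)} = -11 + B$
$T{\left(C \right)} \left(-123\right) + 26 = \left(-11 - \frac{47}{5}\right) \left(-123\right) + 26 = \left(- \frac{102}{5}\right) \left(-123\right) + 26 = \frac{12546}{5} + 26 = \frac{12676}{5}$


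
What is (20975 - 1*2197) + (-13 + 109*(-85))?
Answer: 9500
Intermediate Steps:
(20975 - 1*2197) + (-13 + 109*(-85)) = (20975 - 2197) + (-13 - 9265) = 18778 - 9278 = 9500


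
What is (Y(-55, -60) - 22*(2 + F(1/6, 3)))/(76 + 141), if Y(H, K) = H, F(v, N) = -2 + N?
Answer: -121/217 ≈ -0.55760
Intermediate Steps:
(Y(-55, -60) - 22*(2 + F(1/6, 3)))/(76 + 141) = (-55 - 22*(2 + (-2 + 3)))/(76 + 141) = (-55 - 22*(2 + 1))/217 = (-55 - 22*3)*(1/217) = (-55 - 66)*(1/217) = -121*1/217 = -121/217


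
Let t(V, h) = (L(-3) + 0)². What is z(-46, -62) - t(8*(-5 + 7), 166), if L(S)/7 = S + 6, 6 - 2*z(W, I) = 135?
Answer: -1011/2 ≈ -505.50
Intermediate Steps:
z(W, I) = -129/2 (z(W, I) = 3 - ½*135 = 3 - 135/2 = -129/2)
L(S) = 42 + 7*S (L(S) = 7*(S + 6) = 7*(6 + S) = 42 + 7*S)
t(V, h) = 441 (t(V, h) = ((42 + 7*(-3)) + 0)² = ((42 - 21) + 0)² = (21 + 0)² = 21² = 441)
z(-46, -62) - t(8*(-5 + 7), 166) = -129/2 - 1*441 = -129/2 - 441 = -1011/2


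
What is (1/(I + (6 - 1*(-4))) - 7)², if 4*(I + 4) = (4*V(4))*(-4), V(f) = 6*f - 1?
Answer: 363609/7396 ≈ 49.163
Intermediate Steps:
V(f) = -1 + 6*f
I = -96 (I = -4 + ((4*(-1 + 6*4))*(-4))/4 = -4 + ((4*(-1 + 24))*(-4))/4 = -4 + ((4*23)*(-4))/4 = -4 + (92*(-4))/4 = -4 + (¼)*(-368) = -4 - 92 = -96)
(1/(I + (6 - 1*(-4))) - 7)² = (1/(-96 + (6 - 1*(-4))) - 7)² = (1/(-96 + (6 + 4)) - 7)² = (1/(-96 + 10) - 7)² = (1/(-86) - 7)² = (-1/86 - 7)² = (-603/86)² = 363609/7396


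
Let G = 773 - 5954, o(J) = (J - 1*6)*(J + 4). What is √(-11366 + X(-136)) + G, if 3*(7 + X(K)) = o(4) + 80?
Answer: -5181 + 7*I*√2085/3 ≈ -5181.0 + 106.54*I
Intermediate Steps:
o(J) = (-6 + J)*(4 + J) (o(J) = (J - 6)*(4 + J) = (-6 + J)*(4 + J))
X(K) = 43/3 (X(K) = -7 + ((-24 + 4² - 2*4) + 80)/3 = -7 + ((-24 + 16 - 8) + 80)/3 = -7 + (-16 + 80)/3 = -7 + (⅓)*64 = -7 + 64/3 = 43/3)
G = -5181
√(-11366 + X(-136)) + G = √(-11366 + 43/3) - 5181 = √(-34055/3) - 5181 = 7*I*√2085/3 - 5181 = -5181 + 7*I*√2085/3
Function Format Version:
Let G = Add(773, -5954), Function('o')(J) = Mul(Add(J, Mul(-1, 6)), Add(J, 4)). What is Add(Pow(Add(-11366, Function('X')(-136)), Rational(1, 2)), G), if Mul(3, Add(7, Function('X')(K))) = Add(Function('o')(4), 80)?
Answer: Add(-5181, Mul(Rational(7, 3), I, Pow(2085, Rational(1, 2)))) ≈ Add(-5181.0, Mul(106.54, I))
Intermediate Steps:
Function('o')(J) = Mul(Add(-6, J), Add(4, J)) (Function('o')(J) = Mul(Add(J, -6), Add(4, J)) = Mul(Add(-6, J), Add(4, J)))
Function('X')(K) = Rational(43, 3) (Function('X')(K) = Add(-7, Mul(Rational(1, 3), Add(Add(-24, Pow(4, 2), Mul(-2, 4)), 80))) = Add(-7, Mul(Rational(1, 3), Add(Add(-24, 16, -8), 80))) = Add(-7, Mul(Rational(1, 3), Add(-16, 80))) = Add(-7, Mul(Rational(1, 3), 64)) = Add(-7, Rational(64, 3)) = Rational(43, 3))
G = -5181
Add(Pow(Add(-11366, Function('X')(-136)), Rational(1, 2)), G) = Add(Pow(Add(-11366, Rational(43, 3)), Rational(1, 2)), -5181) = Add(Pow(Rational(-34055, 3), Rational(1, 2)), -5181) = Add(Mul(Rational(7, 3), I, Pow(2085, Rational(1, 2))), -5181) = Add(-5181, Mul(Rational(7, 3), I, Pow(2085, Rational(1, 2))))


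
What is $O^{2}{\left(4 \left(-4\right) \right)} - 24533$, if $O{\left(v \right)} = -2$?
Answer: $-24529$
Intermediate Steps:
$O^{2}{\left(4 \left(-4\right) \right)} - 24533 = \left(-2\right)^{2} - 24533 = 4 - 24533 = -24529$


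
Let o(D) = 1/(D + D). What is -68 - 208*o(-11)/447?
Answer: -334252/4917 ≈ -67.979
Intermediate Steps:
o(D) = 1/(2*D)
-68 - 208*o(-11)/447 = -68 - 208*(1/2)/(-11)/447 = -68 - 208*(1/2)*(-1/11)/447 = -68 - (-104)/(11*447) = -68 - 208*(-1/9834) = -68 + 104/4917 = -334252/4917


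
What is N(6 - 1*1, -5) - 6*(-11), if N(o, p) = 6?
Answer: 72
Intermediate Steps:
N(6 - 1*1, -5) - 6*(-11) = 6 - 6*(-11) = 6 + 66 = 72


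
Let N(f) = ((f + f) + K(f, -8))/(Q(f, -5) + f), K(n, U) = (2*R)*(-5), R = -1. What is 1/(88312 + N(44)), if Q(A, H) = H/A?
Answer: 1931/170534784 ≈ 1.1323e-5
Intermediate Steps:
K(n, U) = 10 (K(n, U) = (2*(-1))*(-5) = -2*(-5) = 10)
N(f) = (10 + 2*f)/(f - 5/f) (N(f) = ((f + f) + 10)/(-5/f + f) = (2*f + 10)/(f - 5/f) = (10 + 2*f)/(f - 5/f))
1/(88312 + N(44)) = 1/(88312 + 2*44*(5 + 44)/(-5 + 44²)) = 1/(88312 + 2*44*49/(-5 + 1936)) = 1/(88312 + 2*44*49/1931) = 1/(88312 + 2*44*(1/1931)*49) = 1/(88312 + 4312/1931) = 1/(170534784/1931) = 1931/170534784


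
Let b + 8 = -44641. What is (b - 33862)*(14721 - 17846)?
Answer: 245346875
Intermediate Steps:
b = -44649 (b = -8 - 44641 = -44649)
(b - 33862)*(14721 - 17846) = (-44649 - 33862)*(14721 - 17846) = -78511*(-3125) = 245346875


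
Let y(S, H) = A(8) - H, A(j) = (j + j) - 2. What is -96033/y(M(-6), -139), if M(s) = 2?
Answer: -1883/3 ≈ -627.67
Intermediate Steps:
A(j) = -2 + 2*j (A(j) = 2*j - 2 = -2 + 2*j)
y(S, H) = 14 - H (y(S, H) = (-2 + 2*8) - H = (-2 + 16) - H = 14 - H)
-96033/y(M(-6), -139) = -96033/(14 - 1*(-139)) = -96033/(14 + 139) = -96033/153 = -96033*1/153 = -1883/3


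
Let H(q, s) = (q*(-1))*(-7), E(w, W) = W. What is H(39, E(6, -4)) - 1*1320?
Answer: -1047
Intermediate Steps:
H(q, s) = 7*q (H(q, s) = -q*(-7) = 7*q)
H(39, E(6, -4)) - 1*1320 = 7*39 - 1*1320 = 273 - 1320 = -1047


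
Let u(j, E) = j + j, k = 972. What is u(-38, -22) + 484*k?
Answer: 470372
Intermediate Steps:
u(j, E) = 2*j
u(-38, -22) + 484*k = 2*(-38) + 484*972 = -76 + 470448 = 470372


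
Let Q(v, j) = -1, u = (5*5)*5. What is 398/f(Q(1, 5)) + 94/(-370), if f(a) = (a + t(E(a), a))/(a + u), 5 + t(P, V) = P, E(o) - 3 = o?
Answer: -2282577/185 ≈ -12338.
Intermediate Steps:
E(o) = 3 + o
t(P, V) = -5 + P
u = 125 (u = 25*5 = 125)
f(a) = (-2 + 2*a)/(125 + a) (f(a) = (a + (-5 + (3 + a)))/(a + 125) = (a + (-2 + a))/(125 + a) = (-2 + 2*a)/(125 + a))
398/f(Q(1, 5)) + 94/(-370) = 398/((2*(-1 - 1)/(125 - 1))) + 94/(-370) = 398/((2*(-2)/124)) + 94*(-1/370) = 398/((2*(1/124)*(-2))) - 47/185 = 398/(-1/31) - 47/185 = 398*(-31) - 47/185 = -12338 - 47/185 = -2282577/185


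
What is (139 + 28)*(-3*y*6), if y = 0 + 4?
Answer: -12024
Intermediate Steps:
y = 4
(139 + 28)*(-3*y*6) = (139 + 28)*(-3*4*6) = 167*(-12*6) = 167*(-72) = -12024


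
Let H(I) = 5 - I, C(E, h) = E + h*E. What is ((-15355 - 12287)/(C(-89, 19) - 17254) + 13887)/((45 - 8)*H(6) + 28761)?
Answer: 33044100/68341577 ≈ 0.48351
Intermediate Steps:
C(E, h) = E + E*h
((-15355 - 12287)/(C(-89, 19) - 17254) + 13887)/((45 - 8)*H(6) + 28761) = ((-15355 - 12287)/(-89*(1 + 19) - 17254) + 13887)/((45 - 8)*(5 - 1*6) + 28761) = (-27642/(-89*20 - 17254) + 13887)/(37*(5 - 6) + 28761) = (-27642/(-1780 - 17254) + 13887)/(37*(-1) + 28761) = (-27642/(-19034) + 13887)/(-37 + 28761) = (-27642*(-1/19034) + 13887)/28724 = (13821/9517 + 13887)*(1/28724) = (132176400/9517)*(1/28724) = 33044100/68341577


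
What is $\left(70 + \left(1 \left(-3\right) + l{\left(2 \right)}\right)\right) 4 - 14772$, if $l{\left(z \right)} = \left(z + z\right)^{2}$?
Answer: $-14440$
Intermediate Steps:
$l{\left(z \right)} = 4 z^{2}$ ($l{\left(z \right)} = \left(2 z\right)^{2} = 4 z^{2}$)
$\left(70 + \left(1 \left(-3\right) + l{\left(2 \right)}\right)\right) 4 - 14772 = \left(70 + \left(1 \left(-3\right) + 4 \cdot 2^{2}\right)\right) 4 - 14772 = \left(70 + \left(-3 + 4 \cdot 4\right)\right) 4 - 14772 = \left(70 + \left(-3 + 16\right)\right) 4 - 14772 = \left(70 + 13\right) 4 - 14772 = 83 \cdot 4 - 14772 = 332 - 14772 = -14440$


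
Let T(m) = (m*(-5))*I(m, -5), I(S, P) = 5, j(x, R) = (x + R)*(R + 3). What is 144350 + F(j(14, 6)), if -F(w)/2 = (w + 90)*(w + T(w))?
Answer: 2477150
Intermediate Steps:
j(x, R) = (3 + R)*(R + x) (j(x, R) = (R + x)*(3 + R) = (3 + R)*(R + x))
T(m) = -25*m (T(m) = (m*(-5))*5 = -5*m*5 = -25*m)
F(w) = 48*w*(90 + w) (F(w) = -2*(w + 90)*(w - 25*w) = -2*(90 + w)*(-24*w) = -(-48)*w*(90 + w) = 48*w*(90 + w))
144350 + F(j(14, 6)) = 144350 + 48*(6**2 + 3*6 + 3*14 + 6*14)*(90 + (6**2 + 3*6 + 3*14 + 6*14)) = 144350 + 48*(36 + 18 + 42 + 84)*(90 + (36 + 18 + 42 + 84)) = 144350 + 48*180*(90 + 180) = 144350 + 48*180*270 = 144350 + 2332800 = 2477150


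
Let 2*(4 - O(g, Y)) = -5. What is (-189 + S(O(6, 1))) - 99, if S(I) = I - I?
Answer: -288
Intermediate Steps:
O(g, Y) = 13/2 (O(g, Y) = 4 - 1/2*(-5) = 4 + 5/2 = 13/2)
S(I) = 0
(-189 + S(O(6, 1))) - 99 = (-189 + 0) - 99 = -189 - 99 = -288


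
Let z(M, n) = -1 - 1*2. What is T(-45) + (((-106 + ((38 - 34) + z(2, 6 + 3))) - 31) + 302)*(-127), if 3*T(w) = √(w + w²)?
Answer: -21082 + 2*√55 ≈ -21067.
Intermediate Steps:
z(M, n) = -3 (z(M, n) = -1 - 2 = -3)
T(w) = √(w + w²)/3
T(-45) + (((-106 + ((38 - 34) + z(2, 6 + 3))) - 31) + 302)*(-127) = √(-45*(1 - 45))/3 + (((-106 + ((38 - 34) - 3)) - 31) + 302)*(-127) = √(-45*(-44))/3 + (((-106 + (4 - 3)) - 31) + 302)*(-127) = √1980/3 + (((-106 + 1) - 31) + 302)*(-127) = (6*√55)/3 + ((-105 - 31) + 302)*(-127) = 2*√55 + (-136 + 302)*(-127) = 2*√55 + 166*(-127) = 2*√55 - 21082 = -21082 + 2*√55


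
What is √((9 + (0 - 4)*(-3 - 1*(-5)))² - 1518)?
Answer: I*√1517 ≈ 38.949*I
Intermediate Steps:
√((9 + (0 - 4)*(-3 - 1*(-5)))² - 1518) = √((9 - 4*(-3 + 5))² - 1518) = √((9 - 4*2)² - 1518) = √((9 - 8)² - 1518) = √(1² - 1518) = √(1 - 1518) = √(-1517) = I*√1517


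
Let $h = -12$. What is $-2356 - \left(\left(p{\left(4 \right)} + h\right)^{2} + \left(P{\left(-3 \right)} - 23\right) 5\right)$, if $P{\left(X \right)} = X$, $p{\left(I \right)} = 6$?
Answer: $-2262$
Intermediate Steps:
$-2356 - \left(\left(p{\left(4 \right)} + h\right)^{2} + \left(P{\left(-3 \right)} - 23\right) 5\right) = -2356 - \left(\left(6 - 12\right)^{2} + \left(-3 - 23\right) 5\right) = -2356 - \left(\left(-6\right)^{2} - 130\right) = -2356 - \left(36 - 130\right) = -2356 - -94 = -2356 + 94 = -2262$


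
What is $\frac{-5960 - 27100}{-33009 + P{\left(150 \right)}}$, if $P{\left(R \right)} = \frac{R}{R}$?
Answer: $\frac{8265}{8252} \approx 1.0016$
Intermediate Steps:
$P{\left(R \right)} = 1$
$\frac{-5960 - 27100}{-33009 + P{\left(150 \right)}} = \frac{-5960 - 27100}{-33009 + 1} = - \frac{33060}{-33008} = \left(-33060\right) \left(- \frac{1}{33008}\right) = \frac{8265}{8252}$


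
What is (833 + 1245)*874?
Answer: 1816172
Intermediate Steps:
(833 + 1245)*874 = 2078*874 = 1816172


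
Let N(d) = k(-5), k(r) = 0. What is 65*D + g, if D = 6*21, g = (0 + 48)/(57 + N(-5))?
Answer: 155626/19 ≈ 8190.8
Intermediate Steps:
N(d) = 0
g = 16/19 (g = (0 + 48)/(57 + 0) = 48/57 = 48*(1/57) = 16/19 ≈ 0.84210)
D = 126
65*D + g = 65*126 + 16/19 = 8190 + 16/19 = 155626/19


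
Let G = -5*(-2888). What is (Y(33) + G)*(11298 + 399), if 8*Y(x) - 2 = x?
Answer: 1351646835/8 ≈ 1.6896e+8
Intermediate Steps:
Y(x) = ¼ + x/8
G = 14440
(Y(33) + G)*(11298 + 399) = ((¼ + (⅛)*33) + 14440)*(11298 + 399) = ((¼ + 33/8) + 14440)*11697 = (35/8 + 14440)*11697 = (115555/8)*11697 = 1351646835/8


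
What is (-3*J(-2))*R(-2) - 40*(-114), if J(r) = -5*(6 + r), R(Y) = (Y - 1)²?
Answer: 5100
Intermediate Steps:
R(Y) = (-1 + Y)²
J(r) = -30 - 5*r
(-3*J(-2))*R(-2) - 40*(-114) = (-3*(-30 - 5*(-2)))*(-1 - 2)² - 40*(-114) = -3*(-30 + 10)*(-3)² + 4560 = -3*(-20)*9 + 4560 = 60*9 + 4560 = 540 + 4560 = 5100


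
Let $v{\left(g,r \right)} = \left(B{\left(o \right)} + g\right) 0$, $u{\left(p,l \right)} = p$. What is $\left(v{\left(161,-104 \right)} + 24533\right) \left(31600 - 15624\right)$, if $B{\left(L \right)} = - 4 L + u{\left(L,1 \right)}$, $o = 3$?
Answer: $391939208$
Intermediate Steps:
$B{\left(L \right)} = - 3 L$ ($B{\left(L \right)} = - 4 L + L = - 3 L$)
$v{\left(g,r \right)} = 0$ ($v{\left(g,r \right)} = \left(\left(-3\right) 3 + g\right) 0 = \left(-9 + g\right) 0 = 0$)
$\left(v{\left(161,-104 \right)} + 24533\right) \left(31600 - 15624\right) = \left(0 + 24533\right) \left(31600 - 15624\right) = 24533 \cdot 15976 = 391939208$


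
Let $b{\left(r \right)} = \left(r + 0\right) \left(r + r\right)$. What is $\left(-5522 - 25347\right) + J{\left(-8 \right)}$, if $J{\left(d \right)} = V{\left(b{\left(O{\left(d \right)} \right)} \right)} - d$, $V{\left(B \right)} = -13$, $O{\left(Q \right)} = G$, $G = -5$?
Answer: $-30874$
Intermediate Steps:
$O{\left(Q \right)} = -5$
$b{\left(r \right)} = 2 r^{2}$ ($b{\left(r \right)} = r 2 r = 2 r^{2}$)
$J{\left(d \right)} = -13 - d$
$\left(-5522 - 25347\right) + J{\left(-8 \right)} = \left(-5522 - 25347\right) - 5 = -30869 + \left(-13 + 8\right) = -30869 - 5 = -30874$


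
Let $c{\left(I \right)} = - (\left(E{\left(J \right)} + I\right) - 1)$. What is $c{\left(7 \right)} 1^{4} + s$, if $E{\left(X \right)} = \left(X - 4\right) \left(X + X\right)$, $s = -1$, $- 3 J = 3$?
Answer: $-17$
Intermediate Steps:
$J = -1$ ($J = \left(- \frac{1}{3}\right) 3 = -1$)
$E{\left(X \right)} = 2 X \left(-4 + X\right)$ ($E{\left(X \right)} = \left(-4 + X\right) 2 X = 2 X \left(-4 + X\right)$)
$c{\left(I \right)} = -9 - I$ ($c{\left(I \right)} = - (\left(2 \left(-1\right) \left(-4 - 1\right) + I\right) - 1) = - (\left(2 \left(-1\right) \left(-5\right) + I\right) - 1) = - (\left(10 + I\right) - 1) = - (9 + I) = -9 - I$)
$c{\left(7 \right)} 1^{4} + s = \left(-9 - 7\right) 1^{4} - 1 = \left(-9 - 7\right) 1 - 1 = \left(-16\right) 1 - 1 = -16 - 1 = -17$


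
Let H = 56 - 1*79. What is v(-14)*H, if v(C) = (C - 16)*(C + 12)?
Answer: -1380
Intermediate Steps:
v(C) = (-16 + C)*(12 + C)
H = -23 (H = 56 - 79 = -23)
v(-14)*H = (-192 + (-14)² - 4*(-14))*(-23) = (-192 + 196 + 56)*(-23) = 60*(-23) = -1380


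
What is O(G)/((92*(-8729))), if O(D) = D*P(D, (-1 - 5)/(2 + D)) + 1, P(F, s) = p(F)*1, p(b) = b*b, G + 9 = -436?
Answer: 3147183/28681 ≈ 109.73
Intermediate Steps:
G = -445 (G = -9 - 436 = -445)
p(b) = b²
P(F, s) = F² (P(F, s) = F²*1 = F²)
O(D) = 1 + D³ (O(D) = D*D² + 1 = D³ + 1 = 1 + D³)
O(G)/((92*(-8729))) = (1 + (-445)³)/((92*(-8729))) = (1 - 88121125)/(-803068) = -88121124*(-1/803068) = 3147183/28681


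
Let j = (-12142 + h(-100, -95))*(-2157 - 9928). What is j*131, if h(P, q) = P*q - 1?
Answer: 4184225805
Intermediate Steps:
h(P, q) = -1 + P*q
j = 31940655 (j = (-12142 + (-1 - 100*(-95)))*(-2157 - 9928) = (-12142 + (-1 + 9500))*(-12085) = (-12142 + 9499)*(-12085) = -2643*(-12085) = 31940655)
j*131 = 31940655*131 = 4184225805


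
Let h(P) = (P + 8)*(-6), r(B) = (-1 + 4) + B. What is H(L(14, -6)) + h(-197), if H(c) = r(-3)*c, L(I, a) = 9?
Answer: 1134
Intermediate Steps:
r(B) = 3 + B
h(P) = -48 - 6*P (h(P) = (8 + P)*(-6) = -48 - 6*P)
H(c) = 0 (H(c) = (3 - 3)*c = 0*c = 0)
H(L(14, -6)) + h(-197) = 0 + (-48 - 6*(-197)) = 0 + (-48 + 1182) = 0 + 1134 = 1134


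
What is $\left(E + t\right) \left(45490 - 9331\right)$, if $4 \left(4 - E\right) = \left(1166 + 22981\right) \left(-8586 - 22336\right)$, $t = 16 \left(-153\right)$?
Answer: $\frac{13499307412761}{2} \approx 6.7497 \cdot 10^{12}$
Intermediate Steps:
$t = -2448$
$E = \frac{373336775}{2}$ ($E = 4 - \frac{\left(1166 + 22981\right) \left(-8586 - 22336\right)}{4} = 4 - \frac{24147 \left(-30922\right)}{4} = 4 - - \frac{373336767}{2} = 4 + \frac{373336767}{2} = \frac{373336775}{2} \approx 1.8667 \cdot 10^{8}$)
$\left(E + t\right) \left(45490 - 9331\right) = \left(\frac{373336775}{2} - 2448\right) \left(45490 - 9331\right) = \frac{373331879}{2} \cdot 36159 = \frac{13499307412761}{2}$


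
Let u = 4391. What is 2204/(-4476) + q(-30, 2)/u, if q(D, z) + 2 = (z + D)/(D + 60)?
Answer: -12113617/24567645 ≈ -0.49307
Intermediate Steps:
q(D, z) = -2 + (D + z)/(60 + D) (q(D, z) = -2 + (z + D)/(D + 60) = -2 + (D + z)/(60 + D))
2204/(-4476) + q(-30, 2)/u = 2204/(-4476) + ((-120 + 2 - 1*(-30))/(60 - 30))/4391 = 2204*(-1/4476) + ((-120 + 2 + 30)/30)*(1/4391) = -551/1119 + ((1/30)*(-88))*(1/4391) = -551/1119 - 44/15*1/4391 = -551/1119 - 44/65865 = -12113617/24567645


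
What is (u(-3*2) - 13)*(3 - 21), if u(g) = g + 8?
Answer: 198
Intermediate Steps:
u(g) = 8 + g
(u(-3*2) - 13)*(3 - 21) = ((8 - 3*2) - 13)*(3 - 21) = ((8 - 6) - 13)*(-18) = (2 - 13)*(-18) = -11*(-18) = 198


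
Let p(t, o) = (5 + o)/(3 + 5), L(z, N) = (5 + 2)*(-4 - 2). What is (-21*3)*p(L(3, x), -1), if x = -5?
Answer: -63/2 ≈ -31.500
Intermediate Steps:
L(z, N) = -42 (L(z, N) = 7*(-6) = -42)
p(t, o) = 5/8 + o/8 (p(t, o) = (5 + o)/8 = (5 + o)*(⅛) = 5/8 + o/8)
(-21*3)*p(L(3, x), -1) = (-21*3)*(5/8 + (⅛)*(-1)) = -63*(5/8 - ⅛) = -63*½ = -63/2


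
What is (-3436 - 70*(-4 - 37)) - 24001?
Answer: -24567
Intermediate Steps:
(-3436 - 70*(-4 - 37)) - 24001 = (-3436 - 70*(-41)) - 24001 = (-3436 + 2870) - 24001 = -566 - 24001 = -24567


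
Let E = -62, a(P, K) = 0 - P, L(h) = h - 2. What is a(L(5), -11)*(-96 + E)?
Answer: 474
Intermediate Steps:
L(h) = -2 + h
a(P, K) = -P
a(L(5), -11)*(-96 + E) = (-(-2 + 5))*(-96 - 62) = -1*3*(-158) = -3*(-158) = 474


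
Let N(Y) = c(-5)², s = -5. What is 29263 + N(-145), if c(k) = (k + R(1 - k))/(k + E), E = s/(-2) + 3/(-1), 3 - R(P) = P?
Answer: 3541079/121 ≈ 29265.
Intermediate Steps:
R(P) = 3 - P
E = -½ (E = -5/(-2) + 3/(-1) = -5*(-½) + 3*(-1) = 5/2 - 3 = -½ ≈ -0.50000)
c(k) = (2 + 2*k)/(-½ + k) (c(k) = (k + (3 - (1 - k)))/(k - ½) = (k + (3 + (-1 + k)))/(-½ + k) = (k + (2 + k))/(-½ + k) = (2 + 2*k)/(-½ + k))
N(Y) = 256/121 (N(Y) = (4*(1 - 5)/(-1 + 2*(-5)))² = (4*(-4)/(-1 - 10))² = (4*(-4)/(-11))² = (4*(-1/11)*(-4))² = (16/11)² = 256/121)
29263 + N(-145) = 29263 + 256/121 = 3541079/121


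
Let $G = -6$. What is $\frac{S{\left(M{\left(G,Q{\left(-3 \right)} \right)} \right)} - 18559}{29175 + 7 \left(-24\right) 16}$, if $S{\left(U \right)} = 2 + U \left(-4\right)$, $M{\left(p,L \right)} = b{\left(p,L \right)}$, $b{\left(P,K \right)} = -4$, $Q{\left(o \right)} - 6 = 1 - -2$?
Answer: $- \frac{18541}{26487} \approx -0.7$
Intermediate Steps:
$Q{\left(o \right)} = 9$ ($Q{\left(o \right)} = 6 + \left(1 - -2\right) = 6 + \left(1 + 2\right) = 6 + 3 = 9$)
$M{\left(p,L \right)} = -4$
$S{\left(U \right)} = 2 - 4 U$
$\frac{S{\left(M{\left(G,Q{\left(-3 \right)} \right)} \right)} - 18559}{29175 + 7 \left(-24\right) 16} = \frac{\left(2 - -16\right) - 18559}{29175 + 7 \left(-24\right) 16} = \frac{\left(2 + 16\right) - 18559}{29175 - 2688} = \frac{18 - 18559}{29175 - 2688} = - \frac{18541}{26487}$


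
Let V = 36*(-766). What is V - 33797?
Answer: -61373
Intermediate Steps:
V = -27576
V - 33797 = -27576 - 33797 = -61373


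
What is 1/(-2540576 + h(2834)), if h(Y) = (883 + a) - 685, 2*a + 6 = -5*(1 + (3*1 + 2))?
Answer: -1/2540396 ≈ -3.9364e-7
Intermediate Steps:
a = -18 (a = -3 + (-5*(1 + (3*1 + 2)))/2 = -3 + (-5*(1 + (3 + 2)))/2 = -3 + (-5*(1 + 5))/2 = -3 + (-5*6)/2 = -3 + (½)*(-30) = -3 - 15 = -18)
h(Y) = 180 (h(Y) = (883 - 18) - 685 = 865 - 685 = 180)
1/(-2540576 + h(2834)) = 1/(-2540576 + 180) = 1/(-2540396) = -1/2540396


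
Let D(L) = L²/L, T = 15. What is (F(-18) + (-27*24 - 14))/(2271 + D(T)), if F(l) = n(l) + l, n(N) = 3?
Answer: -677/2286 ≈ -0.29615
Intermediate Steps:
F(l) = 3 + l
D(L) = L
(F(-18) + (-27*24 - 14))/(2271 + D(T)) = ((3 - 18) + (-27*24 - 14))/(2271 + 15) = (-15 + (-648 - 14))/2286 = (-15 - 662)*(1/2286) = -677*1/2286 = -677/2286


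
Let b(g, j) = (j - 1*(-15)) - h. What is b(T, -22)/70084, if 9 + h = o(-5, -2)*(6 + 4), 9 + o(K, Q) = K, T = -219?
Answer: 71/35042 ≈ 0.0020261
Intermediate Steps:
o(K, Q) = -9 + K
h = -149 (h = -9 + (-9 - 5)*(6 + 4) = -9 - 14*10 = -9 - 140 = -149)
b(g, j) = 164 + j (b(g, j) = (j - 1*(-15)) - 1*(-149) = (j + 15) + 149 = (15 + j) + 149 = 164 + j)
b(T, -22)/70084 = (164 - 22)/70084 = 142*(1/70084) = 71/35042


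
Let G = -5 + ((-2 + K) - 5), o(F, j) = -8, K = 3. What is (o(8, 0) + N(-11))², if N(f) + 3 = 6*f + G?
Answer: 7396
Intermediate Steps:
G = -9 (G = -5 + ((-2 + 3) - 5) = -5 + (1 - 5) = -5 - 4 = -9)
N(f) = -12 + 6*f (N(f) = -3 + (6*f - 9) = -3 + (-9 + 6*f) = -12 + 6*f)
(o(8, 0) + N(-11))² = (-8 + (-12 + 6*(-11)))² = (-8 + (-12 - 66))² = (-8 - 78)² = (-86)² = 7396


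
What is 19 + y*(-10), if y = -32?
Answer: 339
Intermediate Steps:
19 + y*(-10) = 19 - 32*(-10) = 19 + 320 = 339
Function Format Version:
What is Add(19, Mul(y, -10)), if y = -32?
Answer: 339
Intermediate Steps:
Add(19, Mul(y, -10)) = Add(19, Mul(-32, -10)) = Add(19, 320) = 339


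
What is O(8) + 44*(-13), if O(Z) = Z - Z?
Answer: -572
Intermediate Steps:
O(Z) = 0
O(8) + 44*(-13) = 0 + 44*(-13) = 0 - 572 = -572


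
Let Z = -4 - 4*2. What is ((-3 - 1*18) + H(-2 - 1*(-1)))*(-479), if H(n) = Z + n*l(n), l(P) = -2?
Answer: 14849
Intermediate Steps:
Z = -12 (Z = -4 - 8 = -12)
H(n) = -12 - 2*n (H(n) = -12 + n*(-2) = -12 - 2*n)
((-3 - 1*18) + H(-2 - 1*(-1)))*(-479) = ((-3 - 1*18) + (-12 - 2*(-2 - 1*(-1))))*(-479) = ((-3 - 18) + (-12 - 2*(-2 + 1)))*(-479) = (-21 + (-12 - 2*(-1)))*(-479) = (-21 + (-12 + 2))*(-479) = (-21 - 10)*(-479) = -31*(-479) = 14849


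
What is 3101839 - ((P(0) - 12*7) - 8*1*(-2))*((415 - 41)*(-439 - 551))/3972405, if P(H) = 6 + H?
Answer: 821449186445/264827 ≈ 3.1018e+6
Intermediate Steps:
3101839 - ((P(0) - 12*7) - 8*1*(-2))*((415 - 41)*(-439 - 551))/3972405 = 3101839 - (((6 + 0) - 12*7) - 8*1*(-2))*((415 - 41)*(-439 - 551))/3972405 = 3101839 - ((6 - 84) - 8*(-2))*(374*(-990))/3972405 = 3101839 - (-78 + 16)*(-370260)/3972405 = 3101839 - (-62*(-370260))/3972405 = 3101839 - 22956120/3972405 = 3101839 - 1*1530408/264827 = 3101839 - 1530408/264827 = 821449186445/264827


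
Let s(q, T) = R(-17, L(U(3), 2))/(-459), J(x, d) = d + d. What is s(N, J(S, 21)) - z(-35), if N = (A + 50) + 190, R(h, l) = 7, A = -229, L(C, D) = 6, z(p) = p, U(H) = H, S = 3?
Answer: 16058/459 ≈ 34.985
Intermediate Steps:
J(x, d) = 2*d
N = 11 (N = (-229 + 50) + 190 = -179 + 190 = 11)
s(q, T) = -7/459 (s(q, T) = 7/(-459) = 7*(-1/459) = -7/459)
s(N, J(S, 21)) - z(-35) = -7/459 - 1*(-35) = -7/459 + 35 = 16058/459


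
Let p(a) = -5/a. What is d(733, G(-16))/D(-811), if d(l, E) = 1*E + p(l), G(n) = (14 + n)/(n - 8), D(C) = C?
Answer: -673/7133556 ≈ -9.4343e-5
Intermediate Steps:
G(n) = (14 + n)/(-8 + n)
d(l, E) = E - 5/l (d(l, E) = 1*E - 5/l = E - 5/l)
d(733, G(-16))/D(-811) = ((14 - 16)/(-8 - 16) - 5/733)/(-811) = (-2/(-24) - 5*1/733)*(-1/811) = (-1/24*(-2) - 5/733)*(-1/811) = (1/12 - 5/733)*(-1/811) = (673/8796)*(-1/811) = -673/7133556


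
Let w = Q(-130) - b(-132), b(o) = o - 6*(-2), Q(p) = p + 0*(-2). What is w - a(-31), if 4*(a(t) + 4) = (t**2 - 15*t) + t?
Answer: -1419/4 ≈ -354.75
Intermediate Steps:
Q(p) = p (Q(p) = p + 0 = p)
b(o) = 12 + o (b(o) = o + 12 = 12 + o)
w = -10 (w = -130 - (12 - 132) = -130 - 1*(-120) = -130 + 120 = -10)
a(t) = -4 - 7*t/2 + t**2/4 (a(t) = -4 + ((t**2 - 15*t) + t)/4 = -4 + (t**2 - 14*t)/4 = -4 + (-7*t/2 + t**2/4) = -4 - 7*t/2 + t**2/4)
w - a(-31) = -10 - (-4 - 7/2*(-31) + (1/4)*(-31)**2) = -10 - (-4 + 217/2 + (1/4)*961) = -10 - (-4 + 217/2 + 961/4) = -10 - 1*1379/4 = -10 - 1379/4 = -1419/4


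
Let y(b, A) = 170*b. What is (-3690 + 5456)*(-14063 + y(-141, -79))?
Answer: -67166278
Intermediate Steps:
(-3690 + 5456)*(-14063 + y(-141, -79)) = (-3690 + 5456)*(-14063 + 170*(-141)) = 1766*(-14063 - 23970) = 1766*(-38033) = -67166278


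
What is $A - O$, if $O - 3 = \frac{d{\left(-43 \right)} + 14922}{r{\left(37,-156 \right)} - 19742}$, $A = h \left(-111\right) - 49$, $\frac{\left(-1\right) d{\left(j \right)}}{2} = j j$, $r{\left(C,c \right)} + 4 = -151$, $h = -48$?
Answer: $\frac{104987796}{19897} \approx 5276.6$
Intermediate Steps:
$r{\left(C,c \right)} = -155$ ($r{\left(C,c \right)} = -4 - 151 = -155$)
$d{\left(j \right)} = - 2 j^{2}$ ($d{\left(j \right)} = - 2 j j = - 2 j^{2}$)
$A = 5279$ ($A = \left(-48\right) \left(-111\right) - 49 = 5328 - 49 = 5279$)
$O = \frac{48467}{19897}$ ($O = 3 + \frac{- 2 \left(-43\right)^{2} + 14922}{-155 - 19742} = 3 + \frac{\left(-2\right) 1849 + 14922}{-19897} = 3 + \left(-3698 + 14922\right) \left(- \frac{1}{19897}\right) = 3 + 11224 \left(- \frac{1}{19897}\right) = 3 - \frac{11224}{19897} = \frac{48467}{19897} \approx 2.4359$)
$A - O = 5279 - \frac{48467}{19897} = \frac{104987796}{19897}$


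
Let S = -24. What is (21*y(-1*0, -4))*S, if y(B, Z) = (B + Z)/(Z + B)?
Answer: -504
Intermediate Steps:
y(B, Z) = 1 (y(B, Z) = (B + Z)/(B + Z) = 1)
(21*y(-1*0, -4))*S = (21*1)*(-24) = 21*(-24) = -504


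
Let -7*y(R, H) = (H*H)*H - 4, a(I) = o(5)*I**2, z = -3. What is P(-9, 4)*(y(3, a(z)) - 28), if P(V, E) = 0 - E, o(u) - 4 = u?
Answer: 2126532/7 ≈ 3.0379e+5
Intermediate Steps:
o(u) = 4 + u
P(V, E) = -E
a(I) = 9*I**2 (a(I) = (4 + 5)*I**2 = 9*I**2)
y(R, H) = 4/7 - H**3/7 (y(R, H) = -((H*H)*H - 4)/7 = -(H**2*H - 4)/7 = -(H**3 - 4)/7 = -(-4 + H**3)/7 = 4/7 - H**3/7)
P(-9, 4)*(y(3, a(z)) - 28) = (-1*4)*((4/7 - (9*(-3)**2)**3/7) - 28) = -4*((4/7 - (9*9)**3/7) - 28) = -4*((4/7 - 1/7*81**3) - 28) = -4*((4/7 - 1/7*531441) - 28) = -4*((4/7 - 531441/7) - 28) = -4*(-531437/7 - 28) = -4*(-531633/7) = 2126532/7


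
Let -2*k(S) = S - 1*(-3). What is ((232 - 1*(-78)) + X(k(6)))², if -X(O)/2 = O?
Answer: 101761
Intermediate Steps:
k(S) = -3/2 - S/2 (k(S) = -(S - 1*(-3))/2 = -(S + 3)/2 = -(3 + S)/2 = -3/2 - S/2)
X(O) = -2*O
((232 - 1*(-78)) + X(k(6)))² = ((232 - 1*(-78)) - 2*(-3/2 - ½*6))² = ((232 + 78) - 2*(-3/2 - 3))² = (310 - 2*(-9/2))² = (310 + 9)² = 319² = 101761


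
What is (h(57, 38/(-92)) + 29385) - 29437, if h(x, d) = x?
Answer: 5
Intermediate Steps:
(h(57, 38/(-92)) + 29385) - 29437 = (57 + 29385) - 29437 = 29442 - 29437 = 5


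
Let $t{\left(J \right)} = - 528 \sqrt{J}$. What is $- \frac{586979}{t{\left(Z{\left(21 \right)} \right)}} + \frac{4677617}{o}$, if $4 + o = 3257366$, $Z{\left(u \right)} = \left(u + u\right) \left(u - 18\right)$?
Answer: $\frac{4677617}{3257362} + \frac{586979 \sqrt{14}}{22176} \approx 100.47$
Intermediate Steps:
$Z{\left(u \right)} = 2 u \left(-18 + u\right)$
$o = 3257362$ ($o = -4 + 3257366 = 3257362$)
$- \frac{586979}{t{\left(Z{\left(21 \right)} \right)}} + \frac{4677617}{o} = - \frac{586979}{\left(-528\right) \sqrt{2 \cdot 21 \left(-18 + 21\right)}} + \frac{4677617}{3257362} = - \frac{586979}{\left(-528\right) \sqrt{2 \cdot 21 \cdot 3}} + 4677617 \cdot \frac{1}{3257362} = - \frac{586979}{\left(-528\right) \sqrt{126}} + \frac{4677617}{3257362} = - \frac{586979}{\left(-528\right) 3 \sqrt{14}} + \frac{4677617}{3257362} = - \frac{586979}{\left(-1584\right) \sqrt{14}} + \frac{4677617}{3257362} = - 586979 \left(- \frac{\sqrt{14}}{22176}\right) + \frac{4677617}{3257362} = \frac{586979 \sqrt{14}}{22176} + \frac{4677617}{3257362} = \frac{4677617}{3257362} + \frac{586979 \sqrt{14}}{22176}$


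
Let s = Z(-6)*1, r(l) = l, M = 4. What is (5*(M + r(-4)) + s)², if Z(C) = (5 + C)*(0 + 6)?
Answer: 36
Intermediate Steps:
Z(C) = 30 + 6*C (Z(C) = (5 + C)*6 = 30 + 6*C)
s = -6 (s = (30 + 6*(-6))*1 = (30 - 36)*1 = -6*1 = -6)
(5*(M + r(-4)) + s)² = (5*(4 - 4) - 6)² = (5*0 - 6)² = (0 - 6)² = (-6)² = 36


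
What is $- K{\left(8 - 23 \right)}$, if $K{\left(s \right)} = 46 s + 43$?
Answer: $647$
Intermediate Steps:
$K{\left(s \right)} = 43 + 46 s$
$- K{\left(8 - 23 \right)} = - (43 + 46 \left(8 - 23\right)) = - (43 + 46 \left(-15\right)) = - (43 - 690) = \left(-1\right) \left(-647\right) = 647$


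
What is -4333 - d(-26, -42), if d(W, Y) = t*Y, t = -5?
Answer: -4543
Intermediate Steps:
d(W, Y) = -5*Y
-4333 - d(-26, -42) = -4333 - (-5)*(-42) = -4333 - 1*210 = -4333 - 210 = -4543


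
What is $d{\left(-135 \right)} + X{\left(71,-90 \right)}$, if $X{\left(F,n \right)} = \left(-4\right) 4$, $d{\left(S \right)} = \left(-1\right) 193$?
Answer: $-209$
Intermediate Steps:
$d{\left(S \right)} = -193$
$X{\left(F,n \right)} = -16$
$d{\left(-135 \right)} + X{\left(71,-90 \right)} = -193 - 16 = -209$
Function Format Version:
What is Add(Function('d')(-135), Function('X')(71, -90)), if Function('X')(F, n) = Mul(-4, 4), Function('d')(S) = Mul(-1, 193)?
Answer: -209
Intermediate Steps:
Function('d')(S) = -193
Function('X')(F, n) = -16
Add(Function('d')(-135), Function('X')(71, -90)) = Add(-193, -16) = -209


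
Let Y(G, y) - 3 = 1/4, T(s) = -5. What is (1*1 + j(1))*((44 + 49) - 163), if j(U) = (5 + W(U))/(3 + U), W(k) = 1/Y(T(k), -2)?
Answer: -4235/26 ≈ -162.88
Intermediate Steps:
Y(G, y) = 13/4 (Y(G, y) = 3 + 1/4 = 3 + ¼ = 13/4)
W(k) = 4/13 (W(k) = 1/(13/4) = 4/13)
j(U) = 69/(13*(3 + U)) (j(U) = (5 + 4/13)/(3 + U) = 69/(13*(3 + U)))
(1*1 + j(1))*((44 + 49) - 163) = (1*1 + 69/(13*(3 + 1)))*((44 + 49) - 163) = (1 + (69/13)/4)*(93 - 163) = (1 + (69/13)*(¼))*(-70) = (1 + 69/52)*(-70) = (121/52)*(-70) = -4235/26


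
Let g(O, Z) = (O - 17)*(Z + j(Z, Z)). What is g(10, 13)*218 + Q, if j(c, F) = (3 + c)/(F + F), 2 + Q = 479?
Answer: -263901/13 ≈ -20300.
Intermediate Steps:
Q = 477 (Q = -2 + 479 = 477)
j(c, F) = (3 + c)/(2*F) (j(c, F) = (3 + c)/((2*F)) = (3 + c)*(1/(2*F)) = (3 + c)/(2*F))
g(O, Z) = (-17 + O)*(Z + (3 + Z)/(2*Z)) (g(O, Z) = (O - 17)*(Z + (3 + Z)/(2*Z)) = (-17 + O)*(Z + (3 + Z)/(2*Z)))
g(10, 13)*218 + Q = ((½)*(-51 - 17*13 + 10*(3 + 13) + 2*13²*(-17 + 10))/13)*218 + 477 = ((½)*(1/13)*(-51 - 221 + 10*16 + 2*169*(-7)))*218 + 477 = ((½)*(1/13)*(-51 - 221 + 160 - 2366))*218 + 477 = ((½)*(1/13)*(-2478))*218 + 477 = -1239/13*218 + 477 = -270102/13 + 477 = -263901/13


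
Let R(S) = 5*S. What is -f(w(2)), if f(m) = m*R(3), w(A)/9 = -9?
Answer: 1215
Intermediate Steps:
w(A) = -81 (w(A) = 9*(-9) = -81)
f(m) = 15*m (f(m) = m*(5*3) = m*15 = 15*m)
-f(w(2)) = -15*(-81) = -1*(-1215) = 1215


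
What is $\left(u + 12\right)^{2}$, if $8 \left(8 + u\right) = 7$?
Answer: $\frac{1521}{64} \approx 23.766$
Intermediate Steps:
$u = - \frac{57}{8}$ ($u = -8 + \frac{1}{8} \cdot 7 = -8 + \frac{7}{8} = - \frac{57}{8} \approx -7.125$)
$\left(u + 12\right)^{2} = \left(- \frac{57}{8} + 12\right)^{2} = \left(\frac{39}{8}\right)^{2} = \frac{1521}{64}$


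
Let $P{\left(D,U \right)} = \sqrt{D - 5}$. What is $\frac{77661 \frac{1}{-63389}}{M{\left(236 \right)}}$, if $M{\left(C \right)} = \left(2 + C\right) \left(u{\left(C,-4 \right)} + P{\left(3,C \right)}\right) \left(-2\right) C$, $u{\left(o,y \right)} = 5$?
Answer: $\frac{43145}{21362600112} - \frac{8629 i \sqrt{2}}{21362600112} \approx 2.0196 \cdot 10^{-6} - 5.7124 \cdot 10^{-7} i$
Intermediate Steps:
$P{\left(D,U \right)} = \sqrt{-5 + D}$
$M{\left(C \right)} = - 2 C \left(2 + C\right) \left(5 + i \sqrt{2}\right)$ ($M{\left(C \right)} = \left(2 + C\right) \left(5 + \sqrt{-5 + 3}\right) \left(-2\right) C = \left(2 + C\right) \left(5 + \sqrt{-2}\right) \left(-2\right) C = \left(2 + C\right) \left(5 + i \sqrt{2}\right) \left(-2\right) C = - 2 \left(2 + C\right) \left(5 + i \sqrt{2}\right) C = - 2 C \left(2 + C\right) \left(5 + i \sqrt{2}\right)$)
$\frac{77661 \frac{1}{-63389}}{M{\left(236 \right)}} = \frac{77661 \frac{1}{-63389}}{\left(-2\right) 236 \left(10 + 5 \cdot 236 + 2 i \sqrt{2} + i 236 \sqrt{2}\right)} = \frac{77661 \left(- \frac{1}{63389}\right)}{\left(-2\right) 236 \left(10 + 1180 + 2 i \sqrt{2} + 236 i \sqrt{2}\right)} = - \frac{77661}{63389 \left(\left(-2\right) 236 \left(1190 + 238 i \sqrt{2}\right)\right)} = - \frac{77661}{63389 \left(-561680 - 112336 i \sqrt{2}\right)}$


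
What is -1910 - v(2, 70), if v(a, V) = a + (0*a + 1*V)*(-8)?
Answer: -1352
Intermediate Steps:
v(a, V) = a - 8*V (v(a, V) = a + (0 + V)*(-8) = a + V*(-8) = a - 8*V)
-1910 - v(2, 70) = -1910 - (2 - 8*70) = -1910 - (2 - 560) = -1910 - 1*(-558) = -1910 + 558 = -1352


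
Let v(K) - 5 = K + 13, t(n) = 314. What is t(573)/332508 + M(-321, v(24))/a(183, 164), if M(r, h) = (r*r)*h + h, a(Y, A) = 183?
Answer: 239836034929/10141494 ≈ 23649.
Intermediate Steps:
v(K) = 18 + K (v(K) = 5 + (K + 13) = 5 + (13 + K) = 18 + K)
M(r, h) = h + h*r² (M(r, h) = r²*h + h = h*r² + h = h + h*r²)
t(573)/332508 + M(-321, v(24))/a(183, 164) = 314/332508 + ((18 + 24)*(1 + (-321)²))/183 = 314*(1/332508) + (42*(1 + 103041))*(1/183) = 157/166254 + (42*103042)*(1/183) = 157/166254 + 4327764*(1/183) = 157/166254 + 1442588/61 = 239836034929/10141494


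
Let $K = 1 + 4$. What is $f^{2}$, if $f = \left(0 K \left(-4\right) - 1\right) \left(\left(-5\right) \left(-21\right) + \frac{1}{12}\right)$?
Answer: $\frac{1590121}{144} \approx 11043.0$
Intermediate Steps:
$K = 5$
$f = - \frac{1261}{12}$ ($f = \left(0 \cdot 5 \left(-4\right) - 1\right) \left(\left(-5\right) \left(-21\right) + \frac{1}{12}\right) = \left(0 \left(-4\right) - 1\right) \left(105 + \frac{1}{12}\right) = \left(0 - 1\right) \frac{1261}{12} = \left(-1\right) \frac{1261}{12} = - \frac{1261}{12} \approx -105.08$)
$f^{2} = \left(- \frac{1261}{12}\right)^{2} = \frac{1590121}{144}$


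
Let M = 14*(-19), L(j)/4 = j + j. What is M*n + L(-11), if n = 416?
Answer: -110744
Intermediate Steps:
L(j) = 8*j (L(j) = 4*(j + j) = 4*(2*j) = 8*j)
M = -266
M*n + L(-11) = -266*416 + 8*(-11) = -110656 - 88 = -110744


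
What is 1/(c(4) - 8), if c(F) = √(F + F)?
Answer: -⅐ - √2/28 ≈ -0.19336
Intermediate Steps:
c(F) = √2*√F (c(F) = √(2*F) = √2*√F)
1/(c(4) - 8) = 1/(√2*√4 - 8) = 1/(√2*2 - 8) = 1/(2*√2 - 8) = 1/(-8 + 2*√2)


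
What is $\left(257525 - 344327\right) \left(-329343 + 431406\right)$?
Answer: $-8859272526$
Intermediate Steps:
$\left(257525 - 344327\right) \left(-329343 + 431406\right) = \left(257525 - 344327\right) 102063 = \left(-86802\right) 102063 = -8859272526$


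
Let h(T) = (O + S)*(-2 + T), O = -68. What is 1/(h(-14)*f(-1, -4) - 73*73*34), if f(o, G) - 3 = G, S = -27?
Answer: -1/182706 ≈ -5.4733e-6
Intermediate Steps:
f(o, G) = 3 + G
h(T) = 190 - 95*T (h(T) = (-68 - 27)*(-2 + T) = -95*(-2 + T) = 190 - 95*T)
1/(h(-14)*f(-1, -4) - 73*73*34) = 1/((190 - 95*(-14))*(3 - 4) - 73*73*34) = 1/((190 + 1330)*(-1) - 5329*34) = 1/(1520*(-1) - 181186) = 1/(-1520 - 181186) = 1/(-182706) = -1/182706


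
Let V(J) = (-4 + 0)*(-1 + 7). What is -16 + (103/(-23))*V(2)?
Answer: 2104/23 ≈ 91.478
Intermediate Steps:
V(J) = -24 (V(J) = -4*6 = -24)
-16 + (103/(-23))*V(2) = -16 + (103/(-23))*(-24) = -16 + (103*(-1/23))*(-24) = -16 - 103/23*(-24) = -16 + 2472/23 = 2104/23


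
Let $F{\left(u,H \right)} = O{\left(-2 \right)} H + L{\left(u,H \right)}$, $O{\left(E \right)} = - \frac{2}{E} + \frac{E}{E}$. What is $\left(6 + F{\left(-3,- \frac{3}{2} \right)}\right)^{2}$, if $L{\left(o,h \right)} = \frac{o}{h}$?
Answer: $25$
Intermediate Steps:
$O{\left(E \right)} = 1 - \frac{2}{E}$ ($O{\left(E \right)} = - \frac{2}{E} + 1 = 1 - \frac{2}{E}$)
$F{\left(u,H \right)} = 2 H + \frac{u}{H}$ ($F{\left(u,H \right)} = \frac{-2 - 2}{-2} H + \frac{u}{H} = \left(- \frac{1}{2}\right) \left(-4\right) H + \frac{u}{H} = 2 H + \frac{u}{H}$)
$\left(6 + F{\left(-3,- \frac{3}{2} \right)}\right)^{2} = \left(6 + \left(2 \left(- \frac{3}{2}\right) - \frac{3}{\left(-3\right) \frac{1}{2}}\right)\right)^{2} = \left(6 + \left(2 \left(\left(-3\right) \frac{1}{2}\right) - \frac{3}{\left(-3\right) \frac{1}{2}}\right)\right)^{2} = \left(6 + \left(2 \left(- \frac{3}{2}\right) - \frac{3}{- \frac{3}{2}}\right)\right)^{2} = \left(6 - 1\right)^{2} = 5^{2} = 25$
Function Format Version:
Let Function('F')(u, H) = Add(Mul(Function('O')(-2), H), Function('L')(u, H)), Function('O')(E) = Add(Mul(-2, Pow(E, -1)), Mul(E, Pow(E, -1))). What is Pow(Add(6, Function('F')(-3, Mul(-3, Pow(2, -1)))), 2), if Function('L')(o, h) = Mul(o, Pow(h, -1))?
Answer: 25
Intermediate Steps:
Function('O')(E) = Add(1, Mul(-2, Pow(E, -1))) (Function('O')(E) = Add(Mul(-2, Pow(E, -1)), 1) = Add(1, Mul(-2, Pow(E, -1))))
Function('F')(u, H) = Add(Mul(2, H), Mul(u, Pow(H, -1))) (Function('F')(u, H) = Add(Mul(Mul(Pow(-2, -1), Add(-2, -2)), H), Mul(u, Pow(H, -1))) = Add(Mul(Mul(Rational(-1, 2), -4), H), Mul(u, Pow(H, -1))) = Add(Mul(2, H), Mul(u, Pow(H, -1))))
Pow(Add(6, Function('F')(-3, Mul(-3, Pow(2, -1)))), 2) = Pow(Add(6, Add(Mul(2, Mul(-3, Pow(2, -1))), Mul(-3, Pow(Mul(-3, Pow(2, -1)), -1)))), 2) = Pow(Add(6, Add(Mul(2, Mul(-3, Rational(1, 2))), Mul(-3, Pow(Mul(-3, Rational(1, 2)), -1)))), 2) = Pow(Add(6, Add(Mul(2, Rational(-3, 2)), Mul(-3, Pow(Rational(-3, 2), -1)))), 2) = Pow(Add(6, Add(-3, Mul(-3, Rational(-2, 3)))), 2) = Pow(Add(6, Add(-3, 2)), 2) = Pow(Add(6, -1), 2) = Pow(5, 2) = 25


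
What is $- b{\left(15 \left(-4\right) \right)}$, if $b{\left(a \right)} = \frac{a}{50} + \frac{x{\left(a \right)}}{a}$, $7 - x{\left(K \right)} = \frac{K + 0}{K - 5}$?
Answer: $\frac{203}{156} \approx 1.3013$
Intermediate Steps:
$x{\left(K \right)} = 7 - \frac{K}{-5 + K}$ ($x{\left(K \right)} = 7 - \frac{K + 0}{K - 5} = 7 - \frac{K}{-5 + K}$)
$b{\left(a \right)} = \frac{a}{50} + \frac{-35 + 6 a}{a \left(-5 + a\right)}$ ($b{\left(a \right)} = \frac{a}{50} + \frac{\frac{1}{-5 + a} \left(-35 + 6 a\right)}{a} = a \frac{1}{50} + \frac{-35 + 6 a}{a \left(-5 + a\right)} = \frac{a}{50} + \frac{-35 + 6 a}{a \left(-5 + a\right)}$)
$- b{\left(15 \left(-4\right) \right)} = - \frac{-1750 + 300 \cdot 15 \left(-4\right) + \left(15 \left(-4\right)\right)^{2} \left(-5 + 15 \left(-4\right)\right)}{50 \cdot 15 \left(-4\right) \left(-5 + 15 \left(-4\right)\right)} = - \frac{-1750 + 300 \left(-60\right) + \left(-60\right)^{2} \left(-5 - 60\right)}{50 \left(-60\right) \left(-5 - 60\right)} = - \frac{\left(-1\right) \left(-1750 - 18000 + 3600 \left(-65\right)\right)}{50 \cdot 60 \left(-65\right)} = - \frac{\left(-1\right) \left(-1\right) \left(-1750 - 18000 - 234000\right)}{50 \cdot 60 \cdot 65} = - \frac{\left(-1\right) \left(-1\right) \left(-253750\right)}{50 \cdot 60 \cdot 65} = \left(-1\right) \left(- \frac{203}{156}\right) = \frac{203}{156}$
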